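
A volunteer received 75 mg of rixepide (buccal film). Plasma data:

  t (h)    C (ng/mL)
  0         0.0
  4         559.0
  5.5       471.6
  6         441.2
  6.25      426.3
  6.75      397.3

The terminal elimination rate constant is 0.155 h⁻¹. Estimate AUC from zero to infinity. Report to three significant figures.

Trapezoidal AUC_0→6.75:
  [0→4]: (0.0+559.0)/2 × 4 = 1118.0
  [4→5.5]: (559.0+471.6)/2 × 1.5 = 772.95
  [5.5→6]: (471.6+441.2)/2 × 0.5 = 228.2
  [6→6.25]: (441.2+426.3)/2 × 0.25 = 108.4375
  [6.25→6.75]: (426.3+397.3)/2 × 0.5 = 205.9
  Sum = 2433.4875 ng/mL·h
Extrapolated tail: C_last / k_e = 397.3 / 0.155 = 2563.226
AUC_0→∞ = 2433.4875 + 2563.226 = 4996.7135 ng/mL·h

AUC = 5000 ng/mL·h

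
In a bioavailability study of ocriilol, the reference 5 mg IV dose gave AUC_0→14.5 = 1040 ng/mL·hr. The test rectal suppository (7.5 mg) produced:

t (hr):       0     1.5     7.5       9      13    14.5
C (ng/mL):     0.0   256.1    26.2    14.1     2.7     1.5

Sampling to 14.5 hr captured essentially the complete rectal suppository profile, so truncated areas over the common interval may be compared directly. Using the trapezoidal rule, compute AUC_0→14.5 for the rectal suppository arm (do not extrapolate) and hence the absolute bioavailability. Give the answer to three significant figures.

F = 0.709

Trapezoidal AUC_0→14.5 (rectal suppository):
  [0→1.5]: (0.0+256.1)/2 × 1.5 = 192.075
  [1.5→7.5]: (256.1+26.2)/2 × 6 = 846.9
  [7.5→9]: (26.2+14.1)/2 × 1.5 = 30.225
  [9→13]: (14.1+2.7)/2 × 4 = 33.6
  [13→14.5]: (2.7+1.5)/2 × 1.5 = 3.15
  Sum = 1105.95 ng/mL·hr
F = (AUC_ev/D_ev)/(AUC_iv/D_iv) = (1105.95/7.5)/(1040/5) = 147.46/208 = 0.7089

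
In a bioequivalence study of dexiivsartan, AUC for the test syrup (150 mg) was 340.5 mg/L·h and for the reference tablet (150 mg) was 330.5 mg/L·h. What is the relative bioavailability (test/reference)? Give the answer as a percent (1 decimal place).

F_rel = 103.0%

F_rel = (AUC_test/D_test) / (AUC_ref/D_ref)
      = (340.5/150) / (330.5/150)
      = 2.27 / 2.20333 = 1.0303 = 103.03%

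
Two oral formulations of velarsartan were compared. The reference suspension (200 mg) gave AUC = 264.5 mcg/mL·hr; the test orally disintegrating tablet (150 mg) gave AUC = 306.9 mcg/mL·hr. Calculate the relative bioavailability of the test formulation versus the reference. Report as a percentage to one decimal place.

F_rel = 154.7%

F_rel = (AUC_test/D_test) / (AUC_ref/D_ref)
      = (306.9/150) / (264.5/200)
      = 2.046 / 1.3225 = 1.5471 = 154.71%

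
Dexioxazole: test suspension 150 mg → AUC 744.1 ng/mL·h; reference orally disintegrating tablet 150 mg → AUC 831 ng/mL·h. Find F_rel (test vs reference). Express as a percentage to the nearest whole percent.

F_rel = 90%

F_rel = (AUC_test/D_test) / (AUC_ref/D_ref)
      = (744.1/150) / (831/150)
      = 4.96067 / 5.54 = 0.8954 = 89.54%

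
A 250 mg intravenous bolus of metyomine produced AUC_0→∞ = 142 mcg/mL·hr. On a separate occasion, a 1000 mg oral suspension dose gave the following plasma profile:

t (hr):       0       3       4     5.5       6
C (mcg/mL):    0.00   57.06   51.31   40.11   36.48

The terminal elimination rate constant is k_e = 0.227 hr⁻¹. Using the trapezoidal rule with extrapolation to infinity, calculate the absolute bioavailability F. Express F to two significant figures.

Trapezoidal AUC_0→6 (oral suspension):
  [0→3]: (0.00+57.06)/2 × 3 = 85.59
  [3→4]: (57.06+51.31)/2 × 1 = 54.185
  [4→5.5]: (51.31+40.11)/2 × 1.5 = 68.565
  [5.5→6]: (40.11+36.48)/2 × 0.5 = 19.1475
  Sum = 227.4875 mcg/mL·hr
Tail: C_last/k_e = 36.48/0.227 = 160.705
AUC_0→∞ (oral suspension) = 227.4875 + 160.705 = 388.1925 mcg/mL·hr
F = (AUC_ev/D_ev)/(AUC_iv/D_iv) = (388.1925/1000)/(142/250) = 0.3881925/0.568 = 0.6834

F = 0.68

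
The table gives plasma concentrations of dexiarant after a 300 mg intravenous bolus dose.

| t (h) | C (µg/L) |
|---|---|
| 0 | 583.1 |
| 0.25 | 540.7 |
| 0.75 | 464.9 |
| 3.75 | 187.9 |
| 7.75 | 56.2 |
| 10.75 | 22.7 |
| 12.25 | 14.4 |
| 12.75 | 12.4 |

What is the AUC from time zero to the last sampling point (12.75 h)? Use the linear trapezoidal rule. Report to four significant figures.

Trapezoidal AUC_0→12.75:
  [0→0.25]: (583.1+540.7)/2 × 0.25 = 140.475
  [0.25→0.75]: (540.7+464.9)/2 × 0.5 = 251.4
  [0.75→3.75]: (464.9+187.9)/2 × 3 = 979.2
  [3.75→7.75]: (187.9+56.2)/2 × 4 = 488.2
  [7.75→10.75]: (56.2+22.7)/2 × 3 = 118.35
  [10.75→12.25]: (22.7+14.4)/2 × 1.5 = 27.825
  [12.25→12.75]: (14.4+12.4)/2 × 0.5 = 6.7
  Sum = 2012.15 µg/L·h

AUC = 2012 µg/L·h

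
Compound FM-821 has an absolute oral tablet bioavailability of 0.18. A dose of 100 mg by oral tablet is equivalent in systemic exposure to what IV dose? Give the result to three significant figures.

D_iv = 18.0 mg

Systemic exposure from an extravascular dose = F × D_ev, so the equivalent IV dose is F × D_ev.
D_iv = F × D_ev = 0.18 × 100 = 18 mg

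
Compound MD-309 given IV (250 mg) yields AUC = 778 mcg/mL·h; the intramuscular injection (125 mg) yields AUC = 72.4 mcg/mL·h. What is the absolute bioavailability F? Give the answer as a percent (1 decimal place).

F = 18.6%

F = (AUC_ev / D_ev) / (AUC_iv / D_iv)
  = (72.4/125) / (778/250)
  = 0.5792 / 3.112 = 0.1861
  = 18.61%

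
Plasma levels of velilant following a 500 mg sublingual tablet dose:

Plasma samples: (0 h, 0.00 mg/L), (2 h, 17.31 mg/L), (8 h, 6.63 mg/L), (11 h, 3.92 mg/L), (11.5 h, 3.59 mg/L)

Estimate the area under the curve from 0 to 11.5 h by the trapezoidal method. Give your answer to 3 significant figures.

AUC = 107 mg/L·h

Trapezoidal AUC_0→11.5:
  [0→2]: (0.00+17.31)/2 × 2 = 17.31
  [2→8]: (17.31+6.63)/2 × 6 = 71.82
  [8→11]: (6.63+3.92)/2 × 3 = 15.825
  [11→11.5]: (3.92+3.59)/2 × 0.5 = 1.8775
  Sum = 106.8325 mg/L·h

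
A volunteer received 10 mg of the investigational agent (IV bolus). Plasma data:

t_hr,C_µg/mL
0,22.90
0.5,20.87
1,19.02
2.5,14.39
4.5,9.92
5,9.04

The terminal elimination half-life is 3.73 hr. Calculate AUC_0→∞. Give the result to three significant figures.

AUC = 124 µg/mL·hr

Trapezoidal AUC_0→5:
  [0→0.5]: (22.90+20.87)/2 × 0.5 = 10.9425
  [0.5→1]: (20.87+19.02)/2 × 0.5 = 9.9725
  [1→2.5]: (19.02+14.39)/2 × 1.5 = 25.0575
  [2.5→4.5]: (14.39+9.92)/2 × 2 = 24.31
  [4.5→5]: (9.92+9.04)/2 × 0.5 = 4.74
  Sum = 75.0225 µg/mL·hr
k_e = ln2 / t½ = 0.693147 / 3.73 = 0.1858 hr^-1
Extrapolated tail: C_last / k_e = 9.04 / 0.1858 = 48.654
AUC_0→∞ = 75.0225 + 48.654 = 123.6765 µg/mL·hr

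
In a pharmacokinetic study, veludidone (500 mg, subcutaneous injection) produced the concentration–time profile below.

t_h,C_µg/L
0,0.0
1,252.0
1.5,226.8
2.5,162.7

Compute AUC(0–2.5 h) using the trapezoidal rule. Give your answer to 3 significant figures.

AUC = 440 µg/L·h

Trapezoidal AUC_0→2.5:
  [0→1]: (0.0+252.0)/2 × 1 = 126.0
  [1→1.5]: (252.0+226.8)/2 × 0.5 = 119.7
  [1.5→2.5]: (226.8+162.7)/2 × 1 = 194.75
  Sum = 440.45 µg/L·h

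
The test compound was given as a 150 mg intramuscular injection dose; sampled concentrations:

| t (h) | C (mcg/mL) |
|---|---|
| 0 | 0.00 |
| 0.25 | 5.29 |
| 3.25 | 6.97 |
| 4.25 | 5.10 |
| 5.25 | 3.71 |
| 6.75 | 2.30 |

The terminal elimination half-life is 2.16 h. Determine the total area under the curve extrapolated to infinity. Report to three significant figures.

Trapezoidal AUC_0→6.75:
  [0→0.25]: (0.00+5.29)/2 × 0.25 = 0.66125
  [0.25→3.25]: (5.29+6.97)/2 × 3 = 18.39
  [3.25→4.25]: (6.97+5.10)/2 × 1 = 6.035
  [4.25→5.25]: (5.10+3.71)/2 × 1 = 4.405
  [5.25→6.75]: (3.71+2.30)/2 × 1.5 = 4.5075
  Sum = 33.99875 mcg/mL·h
k_e = ln2 / t½ = 0.693147 / 2.16 = 0.3209 h^-1
Extrapolated tail: C_last / k_e = 2.30 / 0.3209 = 7.167
AUC_0→∞ = 33.99875 + 7.167 = 41.16575 mcg/mL·h

AUC = 41.2 mcg/mL·h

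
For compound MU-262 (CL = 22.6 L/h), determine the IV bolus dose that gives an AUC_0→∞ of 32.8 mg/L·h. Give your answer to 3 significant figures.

Dose_iv = CL × AUC_0→∞
     = 22.6 × 32.8 = 741.28 mg

Dose = 741 mg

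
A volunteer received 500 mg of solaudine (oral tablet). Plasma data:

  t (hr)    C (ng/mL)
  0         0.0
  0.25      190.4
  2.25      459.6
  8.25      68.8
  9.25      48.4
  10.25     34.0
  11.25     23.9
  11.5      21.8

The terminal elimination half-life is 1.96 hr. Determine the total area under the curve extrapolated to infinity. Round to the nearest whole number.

Trapezoidal AUC_0→11.5:
  [0→0.25]: (0.0+190.4)/2 × 0.25 = 23.8
  [0.25→2.25]: (190.4+459.6)/2 × 2 = 650.0
  [2.25→8.25]: (459.6+68.8)/2 × 6 = 1585.2
  [8.25→9.25]: (68.8+48.4)/2 × 1 = 58.6
  [9.25→10.25]: (48.4+34.0)/2 × 1 = 41.2
  [10.25→11.25]: (34.0+23.9)/2 × 1 = 28.95
  [11.25→11.5]: (23.9+21.8)/2 × 0.25 = 5.7125
  Sum = 2393.4625 ng/mL·hr
k_e = ln2 / t½ = 0.693147 / 1.96 = 0.3536 hr^-1
Extrapolated tail: C_last / k_e = 21.8 / 0.3536 = 61.652
AUC_0→∞ = 2393.4625 + 61.652 = 2455.1145 ng/mL·hr

AUC = 2455 ng/mL·hr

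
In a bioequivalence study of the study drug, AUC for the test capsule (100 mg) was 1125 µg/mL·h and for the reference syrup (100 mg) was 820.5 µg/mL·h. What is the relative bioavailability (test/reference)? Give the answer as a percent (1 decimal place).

F_rel = 137.1%

F_rel = (AUC_test/D_test) / (AUC_ref/D_ref)
      = (1125/100) / (820.5/100)
      = 11.25 / 8.205 = 1.3711 = 137.11%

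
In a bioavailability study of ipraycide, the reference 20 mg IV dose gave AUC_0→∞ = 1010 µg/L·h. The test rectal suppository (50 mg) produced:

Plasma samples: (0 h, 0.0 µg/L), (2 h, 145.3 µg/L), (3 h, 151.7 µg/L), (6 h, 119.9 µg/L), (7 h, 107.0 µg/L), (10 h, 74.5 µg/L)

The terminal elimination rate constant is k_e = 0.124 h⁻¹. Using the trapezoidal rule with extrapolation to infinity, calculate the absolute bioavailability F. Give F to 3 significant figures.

Trapezoidal AUC_0→10 (rectal suppository):
  [0→2]: (0.0+145.3)/2 × 2 = 145.3
  [2→3]: (145.3+151.7)/2 × 1 = 148.5
  [3→6]: (151.7+119.9)/2 × 3 = 407.4
  [6→7]: (119.9+107.0)/2 × 1 = 113.45
  [7→10]: (107.0+74.5)/2 × 3 = 272.25
  Sum = 1086.9 µg/L·h
Tail: C_last/k_e = 74.5/0.124 = 600.806
AUC_0→∞ (rectal suppository) = 1086.9 + 600.806 = 1687.706 µg/L·h
F = (AUC_ev/D_ev)/(AUC_iv/D_iv) = (1687.706/50)/(1010/20) = 33.75412/50.5 = 0.6684

F = 0.668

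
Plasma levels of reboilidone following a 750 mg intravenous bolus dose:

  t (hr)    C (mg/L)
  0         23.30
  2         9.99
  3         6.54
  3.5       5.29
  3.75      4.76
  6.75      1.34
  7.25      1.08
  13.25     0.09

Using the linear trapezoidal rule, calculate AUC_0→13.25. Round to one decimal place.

Trapezoidal AUC_0→13.25:
  [0→2]: (23.30+9.99)/2 × 2 = 33.29
  [2→3]: (9.99+6.54)/2 × 1 = 8.265
  [3→3.5]: (6.54+5.29)/2 × 0.5 = 2.9575
  [3.5→3.75]: (5.29+4.76)/2 × 0.25 = 1.25625
  [3.75→6.75]: (4.76+1.34)/2 × 3 = 9.15
  [6.75→7.25]: (1.34+1.08)/2 × 0.5 = 0.605
  [7.25→13.25]: (1.08+0.09)/2 × 6 = 3.51
  Sum = 59.03375 mg/L·hr

AUC = 59.0 mg/L·hr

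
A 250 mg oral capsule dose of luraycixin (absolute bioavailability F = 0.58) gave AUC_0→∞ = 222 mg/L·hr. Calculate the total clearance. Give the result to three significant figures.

CL = 0.653 L/hr

CL = F × Dose / AUC_0→∞
   = 0.58 × 250 / 222 = 0.653153 L/hr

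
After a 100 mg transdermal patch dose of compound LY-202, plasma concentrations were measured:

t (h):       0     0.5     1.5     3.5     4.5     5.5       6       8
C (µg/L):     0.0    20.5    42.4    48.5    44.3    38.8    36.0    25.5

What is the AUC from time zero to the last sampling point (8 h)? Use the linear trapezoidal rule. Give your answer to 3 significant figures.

AUC = 296 µg/L·h

Trapezoidal AUC_0→8:
  [0→0.5]: (0.0+20.5)/2 × 0.5 = 5.125
  [0.5→1.5]: (20.5+42.4)/2 × 1 = 31.45
  [1.5→3.5]: (42.4+48.5)/2 × 2 = 90.9
  [3.5→4.5]: (48.5+44.3)/2 × 1 = 46.4
  [4.5→5.5]: (44.3+38.8)/2 × 1 = 41.55
  [5.5→6]: (38.8+36.0)/2 × 0.5 = 18.7
  [6→8]: (36.0+25.5)/2 × 2 = 61.5
  Sum = 295.625 µg/L·h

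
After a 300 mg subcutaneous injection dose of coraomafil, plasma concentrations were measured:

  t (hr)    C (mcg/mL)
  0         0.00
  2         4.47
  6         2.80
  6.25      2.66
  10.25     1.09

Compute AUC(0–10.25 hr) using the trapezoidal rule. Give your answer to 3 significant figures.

AUC = 27.2 mcg/mL·hr

Trapezoidal AUC_0→10.25:
  [0→2]: (0.00+4.47)/2 × 2 = 4.47
  [2→6]: (4.47+2.80)/2 × 4 = 14.54
  [6→6.25]: (2.80+2.66)/2 × 0.25 = 0.6825
  [6.25→10.25]: (2.66+1.09)/2 × 4 = 7.5
  Sum = 27.1925 mcg/mL·hr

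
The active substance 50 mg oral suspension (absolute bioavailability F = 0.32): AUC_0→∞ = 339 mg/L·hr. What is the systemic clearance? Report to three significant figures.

CL = 0.0472 L/hr

CL = F × Dose / AUC_0→∞
   = 0.32 × 50 / 339 = 0.0471976 L/hr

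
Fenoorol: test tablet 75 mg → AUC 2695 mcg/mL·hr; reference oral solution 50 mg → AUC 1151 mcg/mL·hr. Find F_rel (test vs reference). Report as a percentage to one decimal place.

F_rel = (AUC_test/D_test) / (AUC_ref/D_ref)
      = (2695/75) / (1151/50)
      = 35.9333 / 23.02 = 1.5610 = 156.10%

F_rel = 156.1%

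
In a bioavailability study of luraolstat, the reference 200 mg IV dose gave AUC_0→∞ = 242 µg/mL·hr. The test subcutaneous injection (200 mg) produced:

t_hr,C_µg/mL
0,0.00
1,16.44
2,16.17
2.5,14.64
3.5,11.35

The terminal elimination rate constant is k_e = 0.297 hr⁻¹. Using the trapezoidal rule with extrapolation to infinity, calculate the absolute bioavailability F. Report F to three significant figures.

F = 0.345

Trapezoidal AUC_0→3.5 (subcutaneous injection):
  [0→1]: (0.00+16.44)/2 × 1 = 8.22
  [1→2]: (16.44+16.17)/2 × 1 = 16.305
  [2→2.5]: (16.17+14.64)/2 × 0.5 = 7.7025
  [2.5→3.5]: (14.64+11.35)/2 × 1 = 12.995
  Sum = 45.2225 µg/mL·hr
Tail: C_last/k_e = 11.35/0.297 = 38.215
AUC_0→∞ (subcutaneous injection) = 45.2225 + 38.215 = 83.4375 µg/mL·hr
F = (AUC_ev/D_ev)/(AUC_iv/D_iv) = (83.4375/200)/(242/200) = 0.4171875/1.21 = 0.3448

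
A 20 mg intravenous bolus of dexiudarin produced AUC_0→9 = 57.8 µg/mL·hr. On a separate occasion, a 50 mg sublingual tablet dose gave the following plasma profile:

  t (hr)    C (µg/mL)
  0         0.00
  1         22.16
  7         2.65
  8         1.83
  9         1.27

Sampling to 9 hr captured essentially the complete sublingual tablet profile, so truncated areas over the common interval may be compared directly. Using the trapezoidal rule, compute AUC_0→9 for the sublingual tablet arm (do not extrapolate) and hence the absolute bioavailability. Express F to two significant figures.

F = 0.62

Trapezoidal AUC_0→9 (sublingual tablet):
  [0→1]: (0.00+22.16)/2 × 1 = 11.08
  [1→7]: (22.16+2.65)/2 × 6 = 74.43
  [7→8]: (2.65+1.83)/2 × 1 = 2.24
  [8→9]: (1.83+1.27)/2 × 1 = 1.55
  Sum = 89.3 µg/mL·hr
F = (AUC_ev/D_ev)/(AUC_iv/D_iv) = (89.3/50)/(57.8/20) = 1.786/2.89 = 0.6180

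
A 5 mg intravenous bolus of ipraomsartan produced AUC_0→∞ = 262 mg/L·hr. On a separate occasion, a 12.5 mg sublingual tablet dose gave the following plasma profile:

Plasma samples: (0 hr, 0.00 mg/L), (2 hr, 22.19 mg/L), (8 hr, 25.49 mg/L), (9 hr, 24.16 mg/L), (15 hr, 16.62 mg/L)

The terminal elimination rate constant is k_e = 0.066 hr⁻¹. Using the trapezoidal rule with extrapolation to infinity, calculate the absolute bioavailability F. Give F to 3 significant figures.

Trapezoidal AUC_0→15 (sublingual tablet):
  [0→2]: (0.00+22.19)/2 × 2 = 22.19
  [2→8]: (22.19+25.49)/2 × 6 = 143.04
  [8→9]: (25.49+24.16)/2 × 1 = 24.825
  [9→15]: (24.16+16.62)/2 × 6 = 122.34
  Sum = 312.395 mg/L·hr
Tail: C_last/k_e = 16.62/0.066 = 251.818
AUC_0→∞ (sublingual tablet) = 312.395 + 251.818 = 564.213 mg/L·hr
F = (AUC_ev/D_ev)/(AUC_iv/D_iv) = (564.213/12.5)/(262/5) = 45.13704/52.4 = 0.8614

F = 0.861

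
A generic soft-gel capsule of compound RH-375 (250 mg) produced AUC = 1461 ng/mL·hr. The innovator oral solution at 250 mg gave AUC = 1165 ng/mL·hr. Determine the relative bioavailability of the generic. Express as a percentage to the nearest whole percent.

F_rel = 125%

F_rel = (AUC_test/D_test) / (AUC_ref/D_ref)
      = (1461/250) / (1165/250)
      = 5.844 / 4.66 = 1.2541 = 125.41%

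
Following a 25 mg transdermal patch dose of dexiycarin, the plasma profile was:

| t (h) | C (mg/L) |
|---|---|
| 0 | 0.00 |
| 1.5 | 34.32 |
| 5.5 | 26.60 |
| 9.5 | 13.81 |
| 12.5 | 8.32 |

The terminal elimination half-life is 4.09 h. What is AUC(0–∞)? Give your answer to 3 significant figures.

AUC = 311 mg/L·h

Trapezoidal AUC_0→12.5:
  [0→1.5]: (0.00+34.32)/2 × 1.5 = 25.74
  [1.5→5.5]: (34.32+26.60)/2 × 4 = 121.84
  [5.5→9.5]: (26.60+13.81)/2 × 4 = 80.82
  [9.5→12.5]: (13.81+8.32)/2 × 3 = 33.195
  Sum = 261.595 mg/L·h
k_e = ln2 / t½ = 0.693147 / 4.09 = 0.1695 h^-1
Extrapolated tail: C_last / k_e = 8.32 / 0.1695 = 49.086
AUC_0→∞ = 261.595 + 49.086 = 310.681 mg/L·h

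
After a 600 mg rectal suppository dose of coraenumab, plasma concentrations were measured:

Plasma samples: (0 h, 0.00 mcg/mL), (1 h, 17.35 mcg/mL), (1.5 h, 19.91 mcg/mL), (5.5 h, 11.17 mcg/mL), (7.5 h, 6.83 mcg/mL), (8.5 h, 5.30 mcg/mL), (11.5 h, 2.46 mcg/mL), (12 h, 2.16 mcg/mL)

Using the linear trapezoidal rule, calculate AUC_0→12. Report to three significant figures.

Trapezoidal AUC_0→12:
  [0→1]: (0.00+17.35)/2 × 1 = 8.675
  [1→1.5]: (17.35+19.91)/2 × 0.5 = 9.315
  [1.5→5.5]: (19.91+11.17)/2 × 4 = 62.16
  [5.5→7.5]: (11.17+6.83)/2 × 2 = 18.0
  [7.5→8.5]: (6.83+5.30)/2 × 1 = 6.065
  [8.5→11.5]: (5.30+2.46)/2 × 3 = 11.64
  [11.5→12]: (2.46+2.16)/2 × 0.5 = 1.155
  Sum = 117.01 mcg/mL·h

AUC = 117 mcg/mL·h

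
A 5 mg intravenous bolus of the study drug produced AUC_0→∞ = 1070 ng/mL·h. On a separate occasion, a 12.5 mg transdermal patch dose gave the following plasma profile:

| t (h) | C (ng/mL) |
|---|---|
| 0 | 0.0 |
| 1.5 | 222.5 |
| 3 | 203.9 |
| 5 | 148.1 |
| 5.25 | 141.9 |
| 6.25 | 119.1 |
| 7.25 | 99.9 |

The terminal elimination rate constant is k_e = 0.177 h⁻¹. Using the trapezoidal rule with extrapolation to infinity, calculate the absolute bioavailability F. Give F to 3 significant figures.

F = 0.628

Trapezoidal AUC_0→7.25 (transdermal patch):
  [0→1.5]: (0.0+222.5)/2 × 1.5 = 166.875
  [1.5→3]: (222.5+203.9)/2 × 1.5 = 319.8
  [3→5]: (203.9+148.1)/2 × 2 = 352.0
  [5→5.25]: (148.1+141.9)/2 × 0.25 = 36.25
  [5.25→6.25]: (141.9+119.1)/2 × 1 = 130.5
  [6.25→7.25]: (119.1+99.9)/2 × 1 = 109.5
  Sum = 1114.925 ng/mL·h
Tail: C_last/k_e = 99.9/0.177 = 564.407
AUC_0→∞ (transdermal patch) = 1114.925 + 564.407 = 1679.332 ng/mL·h
F = (AUC_ev/D_ev)/(AUC_iv/D_iv) = (1679.332/12.5)/(1070/5) = 134.34656/214 = 0.6278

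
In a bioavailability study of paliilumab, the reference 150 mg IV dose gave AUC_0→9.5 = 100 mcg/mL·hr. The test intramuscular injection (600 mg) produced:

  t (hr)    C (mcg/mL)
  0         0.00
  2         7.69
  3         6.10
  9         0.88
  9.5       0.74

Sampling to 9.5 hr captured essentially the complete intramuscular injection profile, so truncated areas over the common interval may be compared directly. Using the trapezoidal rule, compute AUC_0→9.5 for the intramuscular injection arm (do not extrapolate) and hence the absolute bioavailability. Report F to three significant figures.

Trapezoidal AUC_0→9.5 (intramuscular injection):
  [0→2]: (0.00+7.69)/2 × 2 = 7.69
  [2→3]: (7.69+6.10)/2 × 1 = 6.895
  [3→9]: (6.10+0.88)/2 × 6 = 20.94
  [9→9.5]: (0.88+0.74)/2 × 0.5 = 0.405
  Sum = 35.93 mcg/mL·hr
F = (AUC_ev/D_ev)/(AUC_iv/D_iv) = (35.93/600)/(100/150) = 0.0598833/0.666667 = 0.0898

F = 0.0898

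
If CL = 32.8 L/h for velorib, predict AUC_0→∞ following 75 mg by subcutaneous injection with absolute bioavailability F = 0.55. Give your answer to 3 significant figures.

AUC = 1.26 mg/L·h

AUC_0→∞ = F × Dose / CL
        = 0.55 × 75 / 32.8 = 1.25762 mg/L·h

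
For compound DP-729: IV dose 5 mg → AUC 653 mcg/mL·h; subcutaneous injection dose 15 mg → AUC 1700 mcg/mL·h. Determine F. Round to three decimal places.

F = (AUC_ev / D_ev) / (AUC_iv / D_iv)
  = (1700/15) / (653/5)
  = 113.333 / 130.6 = 0.8678

F = 0.868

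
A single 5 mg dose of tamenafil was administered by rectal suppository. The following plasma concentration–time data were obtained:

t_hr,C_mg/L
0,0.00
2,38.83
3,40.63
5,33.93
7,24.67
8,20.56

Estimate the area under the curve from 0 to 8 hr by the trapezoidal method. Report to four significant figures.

AUC = 234.3 mg/L·hr

Trapezoidal AUC_0→8:
  [0→2]: (0.00+38.83)/2 × 2 = 38.83
  [2→3]: (38.83+40.63)/2 × 1 = 39.73
  [3→5]: (40.63+33.93)/2 × 2 = 74.56
  [5→7]: (33.93+24.67)/2 × 2 = 58.6
  [7→8]: (24.67+20.56)/2 × 1 = 22.615
  Sum = 234.335 mg/L·hr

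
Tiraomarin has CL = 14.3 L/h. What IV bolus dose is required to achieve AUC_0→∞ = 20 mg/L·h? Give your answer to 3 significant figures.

Dose_iv = CL × AUC_0→∞
     = 14.3 × 20 = 286 mg

Dose = 286 mg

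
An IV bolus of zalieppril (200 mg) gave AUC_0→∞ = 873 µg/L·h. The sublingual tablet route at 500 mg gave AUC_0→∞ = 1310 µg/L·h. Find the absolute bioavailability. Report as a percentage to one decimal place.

F = (AUC_ev / D_ev) / (AUC_iv / D_iv)
  = (1310/500) / (873/200)
  = 2.62 / 4.365 = 0.6002
  = 60.02%

F = 60.0%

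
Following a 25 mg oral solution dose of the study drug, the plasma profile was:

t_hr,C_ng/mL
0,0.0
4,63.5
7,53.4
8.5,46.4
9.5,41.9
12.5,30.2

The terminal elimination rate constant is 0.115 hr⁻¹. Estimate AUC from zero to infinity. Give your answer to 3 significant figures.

Trapezoidal AUC_0→12.5:
  [0→4]: (0.0+63.5)/2 × 4 = 127.0
  [4→7]: (63.5+53.4)/2 × 3 = 175.35
  [7→8.5]: (53.4+46.4)/2 × 1.5 = 74.85
  [8.5→9.5]: (46.4+41.9)/2 × 1 = 44.15
  [9.5→12.5]: (41.9+30.2)/2 × 3 = 108.15
  Sum = 529.5 ng/mL·hr
Extrapolated tail: C_last / k_e = 30.2 / 0.115 = 262.609
AUC_0→∞ = 529.5 + 262.609 = 792.109 ng/mL·hr

AUC = 792 ng/mL·hr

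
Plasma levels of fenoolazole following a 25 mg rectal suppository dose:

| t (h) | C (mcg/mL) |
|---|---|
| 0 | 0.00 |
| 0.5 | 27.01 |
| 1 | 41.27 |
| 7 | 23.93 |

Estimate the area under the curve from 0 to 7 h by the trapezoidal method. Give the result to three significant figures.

AUC = 219 mcg/mL·h

Trapezoidal AUC_0→7:
  [0→0.5]: (0.00+27.01)/2 × 0.5 = 6.7525
  [0.5→1]: (27.01+41.27)/2 × 0.5 = 17.07
  [1→7]: (41.27+23.93)/2 × 6 = 195.6
  Sum = 219.4225 mcg/mL·h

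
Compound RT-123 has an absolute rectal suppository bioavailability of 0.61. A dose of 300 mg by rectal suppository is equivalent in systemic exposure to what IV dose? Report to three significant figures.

D_iv = 183 mg

Systemic exposure from an extravascular dose = F × D_ev, so the equivalent IV dose is F × D_ev.
D_iv = F × D_ev = 0.61 × 300 = 183 mg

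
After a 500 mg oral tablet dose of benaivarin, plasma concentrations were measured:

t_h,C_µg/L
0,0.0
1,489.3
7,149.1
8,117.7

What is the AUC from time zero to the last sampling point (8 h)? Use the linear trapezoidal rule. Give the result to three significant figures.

Trapezoidal AUC_0→8:
  [0→1]: (0.0+489.3)/2 × 1 = 244.65
  [1→7]: (489.3+149.1)/2 × 6 = 1915.2
  [7→8]: (149.1+117.7)/2 × 1 = 133.4
  Sum = 2293.25 µg/L·h

AUC = 2290 µg/L·h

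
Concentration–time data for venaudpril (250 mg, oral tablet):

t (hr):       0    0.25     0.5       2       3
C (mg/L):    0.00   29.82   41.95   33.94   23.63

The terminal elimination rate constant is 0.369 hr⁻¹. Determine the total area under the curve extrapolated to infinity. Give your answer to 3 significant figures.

Trapezoidal AUC_0→3:
  [0→0.25]: (0.00+29.82)/2 × 0.25 = 3.7275
  [0.25→0.5]: (29.82+41.95)/2 × 0.25 = 8.97125
  [0.5→2]: (41.95+33.94)/2 × 1.5 = 56.9175
  [2→3]: (33.94+23.63)/2 × 1 = 28.785
  Sum = 98.40125 mg/L·hr
Extrapolated tail: C_last / k_e = 23.63 / 0.369 = 64.038
AUC_0→∞ = 98.40125 + 64.038 = 162.43925 mg/L·hr

AUC = 162 mg/L·hr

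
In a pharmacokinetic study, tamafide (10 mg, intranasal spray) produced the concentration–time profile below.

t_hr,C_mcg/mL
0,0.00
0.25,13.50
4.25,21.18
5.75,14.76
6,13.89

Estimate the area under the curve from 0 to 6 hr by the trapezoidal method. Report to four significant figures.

AUC = 101.6 mcg/mL·hr

Trapezoidal AUC_0→6:
  [0→0.25]: (0.00+13.50)/2 × 0.25 = 1.6875
  [0.25→4.25]: (13.50+21.18)/2 × 4 = 69.36
  [4.25→5.75]: (21.18+14.76)/2 × 1.5 = 26.955
  [5.75→6]: (14.76+13.89)/2 × 0.25 = 3.58125
  Sum = 101.58375 mcg/mL·hr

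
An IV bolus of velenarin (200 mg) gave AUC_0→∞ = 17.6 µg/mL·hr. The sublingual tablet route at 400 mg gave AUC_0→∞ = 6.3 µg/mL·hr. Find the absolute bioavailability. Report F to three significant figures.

F = (AUC_ev / D_ev) / (AUC_iv / D_iv)
  = (6.3/400) / (17.6/200)
  = 0.01575 / 0.088 = 0.1790

F = 0.179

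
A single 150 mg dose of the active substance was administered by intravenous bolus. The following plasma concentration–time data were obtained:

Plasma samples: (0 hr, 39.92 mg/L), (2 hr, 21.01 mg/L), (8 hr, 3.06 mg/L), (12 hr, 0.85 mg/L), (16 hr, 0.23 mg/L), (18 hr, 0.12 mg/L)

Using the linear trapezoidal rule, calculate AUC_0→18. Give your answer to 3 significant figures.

AUC = 143 mg/L·hr

Trapezoidal AUC_0→18:
  [0→2]: (39.92+21.01)/2 × 2 = 60.93
  [2→8]: (21.01+3.06)/2 × 6 = 72.21
  [8→12]: (3.06+0.85)/2 × 4 = 7.82
  [12→16]: (0.85+0.23)/2 × 4 = 2.16
  [16→18]: (0.23+0.12)/2 × 2 = 0.35
  Sum = 143.47 mg/L·hr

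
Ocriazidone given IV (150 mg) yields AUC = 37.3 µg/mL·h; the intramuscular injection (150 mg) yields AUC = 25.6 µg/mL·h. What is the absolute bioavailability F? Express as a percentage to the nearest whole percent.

F = (AUC_ev / D_ev) / (AUC_iv / D_iv)
  = (25.6/150) / (37.3/150)
  = 0.170667 / 0.248667 = 0.6863
  = 68.63%

F = 69%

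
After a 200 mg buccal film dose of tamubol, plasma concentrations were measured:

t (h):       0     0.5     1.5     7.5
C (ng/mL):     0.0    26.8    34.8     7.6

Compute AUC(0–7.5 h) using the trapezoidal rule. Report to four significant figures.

AUC = 164.7 ng/mL·h

Trapezoidal AUC_0→7.5:
  [0→0.5]: (0.0+26.8)/2 × 0.5 = 6.7
  [0.5→1.5]: (26.8+34.8)/2 × 1 = 30.8
  [1.5→7.5]: (34.8+7.6)/2 × 6 = 127.2
  Sum = 164.7 ng/mL·h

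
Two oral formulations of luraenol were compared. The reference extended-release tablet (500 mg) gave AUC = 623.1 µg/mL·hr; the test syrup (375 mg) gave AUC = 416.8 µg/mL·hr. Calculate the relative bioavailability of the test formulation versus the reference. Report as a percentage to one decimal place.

F_rel = (AUC_test/D_test) / (AUC_ref/D_ref)
      = (416.8/375) / (623.1/500)
      = 1.11147 / 1.2462 = 0.8919 = 89.19%

F_rel = 89.2%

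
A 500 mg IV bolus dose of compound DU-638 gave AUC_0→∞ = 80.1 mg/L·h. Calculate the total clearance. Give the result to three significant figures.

CL = Dose_iv / AUC_0→∞
   = 500 / 80.1 = 6.2422 L/h

CL = 6.24 L/h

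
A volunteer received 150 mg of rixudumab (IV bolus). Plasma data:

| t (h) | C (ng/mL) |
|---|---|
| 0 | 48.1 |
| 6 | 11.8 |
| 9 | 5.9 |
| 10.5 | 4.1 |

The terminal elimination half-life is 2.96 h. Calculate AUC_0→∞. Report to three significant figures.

Trapezoidal AUC_0→10.5:
  [0→6]: (48.1+11.8)/2 × 6 = 179.7
  [6→9]: (11.8+5.9)/2 × 3 = 26.55
  [9→10.5]: (5.9+4.1)/2 × 1.5 = 7.5
  Sum = 213.75 ng/mL·h
k_e = ln2 / t½ = 0.693147 / 2.96 = 0.2342 h^-1
Extrapolated tail: C_last / k_e = 4.1 / 0.2342 = 17.506
AUC_0→∞ = 213.75 + 17.506 = 231.256 ng/mL·h

AUC = 231 ng/mL·h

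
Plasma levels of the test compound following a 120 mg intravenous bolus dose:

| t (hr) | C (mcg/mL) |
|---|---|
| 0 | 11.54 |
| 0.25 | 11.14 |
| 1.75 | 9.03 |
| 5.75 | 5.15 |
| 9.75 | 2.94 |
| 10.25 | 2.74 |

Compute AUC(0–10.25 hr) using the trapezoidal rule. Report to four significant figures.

AUC = 63.92 mcg/mL·hr

Trapezoidal AUC_0→10.25:
  [0→0.25]: (11.54+11.14)/2 × 0.25 = 2.835
  [0.25→1.75]: (11.14+9.03)/2 × 1.5 = 15.1275
  [1.75→5.75]: (9.03+5.15)/2 × 4 = 28.36
  [5.75→9.75]: (5.15+2.94)/2 × 4 = 16.18
  [9.75→10.25]: (2.94+2.74)/2 × 0.5 = 1.42
  Sum = 63.9225 mcg/mL·hr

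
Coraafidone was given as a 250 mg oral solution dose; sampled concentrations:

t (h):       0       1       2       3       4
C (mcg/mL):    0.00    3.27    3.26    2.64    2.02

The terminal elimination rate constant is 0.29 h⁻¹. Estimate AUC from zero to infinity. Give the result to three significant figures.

AUC = 17.1 mcg/mL·h

Trapezoidal AUC_0→4:
  [0→1]: (0.00+3.27)/2 × 1 = 1.635
  [1→2]: (3.27+3.26)/2 × 1 = 3.265
  [2→3]: (3.26+2.64)/2 × 1 = 2.95
  [3→4]: (2.64+2.02)/2 × 1 = 2.33
  Sum = 10.18 mcg/mL·h
Extrapolated tail: C_last / k_e = 2.02 / 0.29 = 6.966
AUC_0→∞ = 10.18 + 6.966 = 17.146 mcg/mL·h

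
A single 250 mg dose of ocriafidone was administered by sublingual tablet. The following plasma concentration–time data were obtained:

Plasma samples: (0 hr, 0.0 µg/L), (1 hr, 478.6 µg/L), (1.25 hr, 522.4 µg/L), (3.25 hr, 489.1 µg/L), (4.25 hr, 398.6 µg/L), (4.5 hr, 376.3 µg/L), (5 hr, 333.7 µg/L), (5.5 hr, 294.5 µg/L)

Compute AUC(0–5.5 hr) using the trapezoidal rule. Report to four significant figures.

AUC = 2251 µg/L·hr

Trapezoidal AUC_0→5.5:
  [0→1]: (0.0+478.6)/2 × 1 = 239.3
  [1→1.25]: (478.6+522.4)/2 × 0.25 = 125.125
  [1.25→3.25]: (522.4+489.1)/2 × 2 = 1011.5
  [3.25→4.25]: (489.1+398.6)/2 × 1 = 443.85
  [4.25→4.5]: (398.6+376.3)/2 × 0.25 = 96.8625
  [4.5→5]: (376.3+333.7)/2 × 0.5 = 177.5
  [5→5.5]: (333.7+294.5)/2 × 0.5 = 157.05
  Sum = 2251.1875 µg/L·hr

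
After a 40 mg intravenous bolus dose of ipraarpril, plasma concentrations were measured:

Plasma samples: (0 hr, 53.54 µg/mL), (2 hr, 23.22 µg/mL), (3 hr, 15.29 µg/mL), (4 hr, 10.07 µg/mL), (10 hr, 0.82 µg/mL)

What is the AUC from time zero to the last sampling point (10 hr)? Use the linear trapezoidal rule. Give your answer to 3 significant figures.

Trapezoidal AUC_0→10:
  [0→2]: (53.54+23.22)/2 × 2 = 76.76
  [2→3]: (23.22+15.29)/2 × 1 = 19.255
  [3→4]: (15.29+10.07)/2 × 1 = 12.68
  [4→10]: (10.07+0.82)/2 × 6 = 32.67
  Sum = 141.365 µg/mL·hr

AUC = 141 µg/mL·hr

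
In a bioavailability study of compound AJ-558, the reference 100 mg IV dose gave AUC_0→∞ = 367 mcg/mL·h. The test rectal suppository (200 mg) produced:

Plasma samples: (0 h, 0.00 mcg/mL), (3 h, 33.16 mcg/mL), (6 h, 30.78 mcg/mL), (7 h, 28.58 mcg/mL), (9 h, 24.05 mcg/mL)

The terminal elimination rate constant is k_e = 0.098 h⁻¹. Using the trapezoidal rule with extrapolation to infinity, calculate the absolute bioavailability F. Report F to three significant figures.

Trapezoidal AUC_0→9 (rectal suppository):
  [0→3]: (0.00+33.16)/2 × 3 = 49.74
  [3→6]: (33.16+30.78)/2 × 3 = 95.91
  [6→7]: (30.78+28.58)/2 × 1 = 29.68
  [7→9]: (28.58+24.05)/2 × 2 = 52.63
  Sum = 227.96 mcg/mL·h
Tail: C_last/k_e = 24.05/0.098 = 245.408
AUC_0→∞ (rectal suppository) = 227.96 + 245.408 = 473.368 mcg/mL·h
F = (AUC_ev/D_ev)/(AUC_iv/D_iv) = (473.368/200)/(367/100) = 2.36684/3.67 = 0.6449

F = 0.645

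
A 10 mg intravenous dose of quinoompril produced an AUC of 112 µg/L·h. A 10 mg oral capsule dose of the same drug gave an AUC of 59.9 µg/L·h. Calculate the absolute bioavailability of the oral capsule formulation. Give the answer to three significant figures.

F = (AUC_ev / D_ev) / (AUC_iv / D_iv)
  = (59.9/10) / (112/10)
  = 5.99 / 11.2 = 0.5348

F = 0.535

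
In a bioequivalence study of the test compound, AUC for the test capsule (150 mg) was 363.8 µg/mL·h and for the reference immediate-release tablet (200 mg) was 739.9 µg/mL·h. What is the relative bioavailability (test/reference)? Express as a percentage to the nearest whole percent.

F_rel = (AUC_test/D_test) / (AUC_ref/D_ref)
      = (363.8/150) / (739.9/200)
      = 2.42533 / 3.6995 = 0.6556 = 65.56%

F_rel = 66%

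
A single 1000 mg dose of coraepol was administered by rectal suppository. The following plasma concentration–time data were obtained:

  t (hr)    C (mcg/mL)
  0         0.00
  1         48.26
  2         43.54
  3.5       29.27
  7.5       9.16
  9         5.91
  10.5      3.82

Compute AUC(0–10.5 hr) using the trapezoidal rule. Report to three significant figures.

AUC = 220 mcg/mL·hr

Trapezoidal AUC_0→10.5:
  [0→1]: (0.00+48.26)/2 × 1 = 24.13
  [1→2]: (48.26+43.54)/2 × 1 = 45.9
  [2→3.5]: (43.54+29.27)/2 × 1.5 = 54.6075
  [3.5→7.5]: (29.27+9.16)/2 × 4 = 76.86
  [7.5→9]: (9.16+5.91)/2 × 1.5 = 11.3025
  [9→10.5]: (5.91+3.82)/2 × 1.5 = 7.2975
  Sum = 220.0975 mcg/mL·hr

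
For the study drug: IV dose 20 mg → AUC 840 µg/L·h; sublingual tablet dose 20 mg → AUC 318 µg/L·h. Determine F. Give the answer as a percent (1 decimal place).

F = (AUC_ev / D_ev) / (AUC_iv / D_iv)
  = (318/20) / (840/20)
  = 15.9 / 42 = 0.3786
  = 37.86%

F = 37.9%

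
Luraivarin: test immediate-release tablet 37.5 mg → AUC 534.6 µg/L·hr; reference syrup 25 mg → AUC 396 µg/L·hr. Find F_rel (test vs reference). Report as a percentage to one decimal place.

F_rel = (AUC_test/D_test) / (AUC_ref/D_ref)
      = (534.6/37.5) / (396/25)
      = 14.256 / 15.84 = 0.9000 = 90.00%

F_rel = 90.0%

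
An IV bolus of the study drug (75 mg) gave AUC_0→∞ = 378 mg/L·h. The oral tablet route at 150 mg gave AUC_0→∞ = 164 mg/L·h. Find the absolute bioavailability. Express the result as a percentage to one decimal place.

F = (AUC_ev / D_ev) / (AUC_iv / D_iv)
  = (164/150) / (378/75)
  = 1.09333 / 5.04 = 0.2169
  = 21.69%

F = 21.7%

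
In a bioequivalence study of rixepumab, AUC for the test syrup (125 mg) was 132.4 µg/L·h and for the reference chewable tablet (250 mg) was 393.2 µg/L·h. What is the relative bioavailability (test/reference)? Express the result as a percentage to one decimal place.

F_rel = 67.3%

F_rel = (AUC_test/D_test) / (AUC_ref/D_ref)
      = (132.4/125) / (393.2/250)
      = 1.0592 / 1.5728 = 0.6734 = 67.34%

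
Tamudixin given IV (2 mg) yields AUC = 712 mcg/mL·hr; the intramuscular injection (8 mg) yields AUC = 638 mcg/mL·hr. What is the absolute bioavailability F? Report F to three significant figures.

F = 0.224

F = (AUC_ev / D_ev) / (AUC_iv / D_iv)
  = (638/8) / (712/2)
  = 79.75 / 356 = 0.2240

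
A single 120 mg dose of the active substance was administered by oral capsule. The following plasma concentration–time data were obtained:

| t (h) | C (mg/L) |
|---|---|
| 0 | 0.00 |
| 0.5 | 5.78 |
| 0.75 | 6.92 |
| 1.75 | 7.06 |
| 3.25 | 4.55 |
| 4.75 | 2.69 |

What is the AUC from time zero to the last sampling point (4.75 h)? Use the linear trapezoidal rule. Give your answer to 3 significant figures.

Trapezoidal AUC_0→4.75:
  [0→0.5]: (0.00+5.78)/2 × 0.5 = 1.445
  [0.5→0.75]: (5.78+6.92)/2 × 0.25 = 1.5875
  [0.75→1.75]: (6.92+7.06)/2 × 1 = 6.99
  [1.75→3.25]: (7.06+4.55)/2 × 1.5 = 8.7075
  [3.25→4.75]: (4.55+2.69)/2 × 1.5 = 5.43
  Sum = 24.16 mg/L·h

AUC = 24.2 mg/L·h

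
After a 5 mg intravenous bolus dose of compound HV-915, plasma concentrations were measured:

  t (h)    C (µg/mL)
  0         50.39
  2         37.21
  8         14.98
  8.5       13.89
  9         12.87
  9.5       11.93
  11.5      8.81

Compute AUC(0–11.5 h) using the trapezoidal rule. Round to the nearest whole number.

AUC = 285 µg/mL·h

Trapezoidal AUC_0→11.5:
  [0→2]: (50.39+37.21)/2 × 2 = 87.6
  [2→8]: (37.21+14.98)/2 × 6 = 156.57
  [8→8.5]: (14.98+13.89)/2 × 0.5 = 7.2175
  [8.5→9]: (13.89+12.87)/2 × 0.5 = 6.69
  [9→9.5]: (12.87+11.93)/2 × 0.5 = 6.2
  [9.5→11.5]: (11.93+8.81)/2 × 2 = 20.74
  Sum = 285.0175 µg/mL·h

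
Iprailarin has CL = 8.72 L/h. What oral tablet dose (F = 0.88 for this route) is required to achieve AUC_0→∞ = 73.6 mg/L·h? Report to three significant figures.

Dose = CL × AUC_0→∞ / F
     = 8.72 × 73.6 / 0.88 = 729.309 mg

Dose = 729 mg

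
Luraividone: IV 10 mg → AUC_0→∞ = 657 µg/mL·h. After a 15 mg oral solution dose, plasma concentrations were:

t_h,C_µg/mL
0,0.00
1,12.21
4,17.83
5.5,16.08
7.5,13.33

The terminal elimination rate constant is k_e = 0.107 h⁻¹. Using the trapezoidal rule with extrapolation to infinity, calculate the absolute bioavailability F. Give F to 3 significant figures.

Trapezoidal AUC_0→7.5 (oral solution):
  [0→1]: (0.00+12.21)/2 × 1 = 6.105
  [1→4]: (12.21+17.83)/2 × 3 = 45.06
  [4→5.5]: (17.83+16.08)/2 × 1.5 = 25.4325
  [5.5→7.5]: (16.08+13.33)/2 × 2 = 29.41
  Sum = 106.0075 µg/mL·h
Tail: C_last/k_e = 13.33/0.107 = 124.579
AUC_0→∞ (oral solution) = 106.0075 + 124.579 = 230.5865 µg/mL·h
F = (AUC_ev/D_ev)/(AUC_iv/D_iv) = (230.5865/15)/(657/10) = 15.3724/65.7 = 0.2340

F = 0.234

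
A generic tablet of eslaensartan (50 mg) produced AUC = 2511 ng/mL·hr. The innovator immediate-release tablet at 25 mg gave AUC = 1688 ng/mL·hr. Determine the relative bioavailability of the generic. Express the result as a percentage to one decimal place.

F_rel = (AUC_test/D_test) / (AUC_ref/D_ref)
      = (2511/50) / (1688/25)
      = 50.22 / 67.52 = 0.7438 = 74.38%

F_rel = 74.4%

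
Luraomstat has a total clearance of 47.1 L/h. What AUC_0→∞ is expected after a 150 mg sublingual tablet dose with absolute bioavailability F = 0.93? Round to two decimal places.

AUC = 2.96 mg/L·h

AUC_0→∞ = F × Dose / CL
        = 0.93 × 150 / 47.1 = 2.96178 mg/L·h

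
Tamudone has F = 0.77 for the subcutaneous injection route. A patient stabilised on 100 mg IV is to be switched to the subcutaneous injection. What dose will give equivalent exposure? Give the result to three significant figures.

D_subcutaneous = 130 mg

For equal systemic exposure: F × D_ev = D_iv
D_ev = D_iv / F = 100 / 0.77 = 129.87 mg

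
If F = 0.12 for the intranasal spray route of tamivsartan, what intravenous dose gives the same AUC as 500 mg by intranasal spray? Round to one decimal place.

D_iv = 60.0 mg

Systemic exposure from an extravascular dose = F × D_ev, so the equivalent IV dose is F × D_ev.
D_iv = F × D_ev = 0.12 × 500 = 60 mg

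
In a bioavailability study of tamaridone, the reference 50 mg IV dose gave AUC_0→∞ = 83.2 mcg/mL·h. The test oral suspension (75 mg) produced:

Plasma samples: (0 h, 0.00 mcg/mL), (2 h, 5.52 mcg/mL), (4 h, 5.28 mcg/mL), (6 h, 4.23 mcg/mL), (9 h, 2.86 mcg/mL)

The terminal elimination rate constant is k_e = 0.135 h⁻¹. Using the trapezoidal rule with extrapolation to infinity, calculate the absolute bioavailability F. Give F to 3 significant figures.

Trapezoidal AUC_0→9 (oral suspension):
  [0→2]: (0.00+5.52)/2 × 2 = 5.52
  [2→4]: (5.52+5.28)/2 × 2 = 10.8
  [4→6]: (5.28+4.23)/2 × 2 = 9.51
  [6→9]: (4.23+2.86)/2 × 3 = 10.635
  Sum = 36.465 mcg/mL·h
Tail: C_last/k_e = 2.86/0.135 = 21.185
AUC_0→∞ (oral suspension) = 36.465 + 21.185 = 57.65 mcg/mL·h
F = (AUC_ev/D_ev)/(AUC_iv/D_iv) = (57.65/75)/(83.2/50) = 0.768667/1.664 = 0.4619

F = 0.462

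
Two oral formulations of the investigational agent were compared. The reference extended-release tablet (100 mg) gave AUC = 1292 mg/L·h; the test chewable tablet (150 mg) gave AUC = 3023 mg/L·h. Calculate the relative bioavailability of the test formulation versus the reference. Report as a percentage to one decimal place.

F_rel = 156.0%

F_rel = (AUC_test/D_test) / (AUC_ref/D_ref)
      = (3023/150) / (1292/100)
      = 20.1533 / 12.92 = 1.5599 = 155.99%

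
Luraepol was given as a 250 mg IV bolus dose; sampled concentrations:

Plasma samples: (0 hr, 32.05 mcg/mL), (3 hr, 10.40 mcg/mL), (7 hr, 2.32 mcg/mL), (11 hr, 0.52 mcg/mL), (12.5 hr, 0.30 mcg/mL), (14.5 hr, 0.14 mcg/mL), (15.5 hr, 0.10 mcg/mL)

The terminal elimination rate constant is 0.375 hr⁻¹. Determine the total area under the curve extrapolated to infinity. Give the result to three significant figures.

AUC = 96.2 mcg/mL·hr

Trapezoidal AUC_0→15.5:
  [0→3]: (32.05+10.40)/2 × 3 = 63.675
  [3→7]: (10.40+2.32)/2 × 4 = 25.44
  [7→11]: (2.32+0.52)/2 × 4 = 5.68
  [11→12.5]: (0.52+0.30)/2 × 1.5 = 0.615
  [12.5→14.5]: (0.30+0.14)/2 × 2 = 0.44
  [14.5→15.5]: (0.14+0.10)/2 × 1 = 0.12
  Sum = 95.97 mcg/mL·hr
Extrapolated tail: C_last / k_e = 0.10 / 0.375 = 0.267
AUC_0→∞ = 95.97 + 0.267 = 96.237 mcg/mL·hr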